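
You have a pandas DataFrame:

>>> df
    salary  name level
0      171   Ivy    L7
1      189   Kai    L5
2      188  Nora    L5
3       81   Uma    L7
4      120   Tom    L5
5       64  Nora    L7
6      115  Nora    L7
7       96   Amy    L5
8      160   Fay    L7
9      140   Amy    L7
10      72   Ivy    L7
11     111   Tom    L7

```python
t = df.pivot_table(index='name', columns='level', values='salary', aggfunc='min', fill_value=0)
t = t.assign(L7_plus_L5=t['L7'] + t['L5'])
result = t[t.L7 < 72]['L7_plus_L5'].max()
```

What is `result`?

pivot: rows=name, cols=level, min(salary):
level   L5   L7
name           
Amy     96  140
Fay      0  160
Ivy      0   72
Kai    189    0
Nora   188   64
Tom    120  111
Uma      0   81
add column L7_plus_L5 = t['L7'] + t['L5']:
level   L5   L7  L7_plus_L5
name                       
Amy     96  140         236
Fay      0  160         160
Ivy      0   72          72
Kai    189    0         189
Nora   188   64         252
Tom    120  111         231
Uma      0   81          81
filter rows where L7 < 72:
level   L5  L7  L7_plus_L5
name                      
Kai    189   0         189
Nora   188  64         252
Finally, max of column 'L7_plus_L5' = 252.

252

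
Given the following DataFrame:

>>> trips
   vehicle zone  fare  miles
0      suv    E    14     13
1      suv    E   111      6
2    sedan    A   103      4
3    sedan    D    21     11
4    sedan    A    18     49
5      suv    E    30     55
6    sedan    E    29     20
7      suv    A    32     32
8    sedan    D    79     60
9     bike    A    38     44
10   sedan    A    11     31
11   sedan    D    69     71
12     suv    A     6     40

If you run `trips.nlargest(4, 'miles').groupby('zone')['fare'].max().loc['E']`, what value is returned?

30

take 4 rows with largest miles:
   vehicle zone  fare  miles
11   sedan    D    69     71
8    sedan    D    79     60
5      suv    E    30     55
4    sedan    A    18     49
group by zone, max of fare:
zone
A    18
D    79
E    30
Name: fare, dtype: int64
Finally, value at index 'E' = 30.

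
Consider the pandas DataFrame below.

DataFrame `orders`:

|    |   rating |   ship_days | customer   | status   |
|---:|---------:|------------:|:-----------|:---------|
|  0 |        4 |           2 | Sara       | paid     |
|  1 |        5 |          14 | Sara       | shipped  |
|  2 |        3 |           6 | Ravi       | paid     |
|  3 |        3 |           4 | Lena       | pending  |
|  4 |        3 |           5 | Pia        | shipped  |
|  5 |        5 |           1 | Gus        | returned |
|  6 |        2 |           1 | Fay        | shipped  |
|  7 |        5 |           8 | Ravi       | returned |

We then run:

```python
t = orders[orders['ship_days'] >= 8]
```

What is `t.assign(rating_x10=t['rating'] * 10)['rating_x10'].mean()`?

50.0

filter rows where ship_days >= 8:
   rating  ship_days customer    status
1       5         14     Sara   shipped
7       5          8     Ravi  returned
add column rating_x10 = t['rating'] * 10:
   rating  ship_days customer    status  rating_x10
1       5         14     Sara   shipped          50
7       5          8     Ravi  returned          50
So mean() = 50.0.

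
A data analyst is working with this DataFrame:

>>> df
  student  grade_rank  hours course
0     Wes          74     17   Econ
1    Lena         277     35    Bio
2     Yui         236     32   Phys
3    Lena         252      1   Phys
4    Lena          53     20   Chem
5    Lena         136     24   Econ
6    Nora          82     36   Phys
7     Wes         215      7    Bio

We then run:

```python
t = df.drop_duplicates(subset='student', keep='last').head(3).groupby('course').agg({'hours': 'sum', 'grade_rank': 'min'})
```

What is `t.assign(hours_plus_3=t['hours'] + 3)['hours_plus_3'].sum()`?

drop duplicate student (keep=last):
  student  grade_rank  hours course
2     Yui         236     32   Phys
5    Lena         136     24   Econ
6    Nora          82     36   Phys
7     Wes         215      7    Bio
take first 3 rows:
  student  grade_rank  hours course
2     Yui         236     32   Phys
5    Lena         136     24   Econ
6    Nora          82     36   Phys
group by course: sum(hours), min(grade_rank):
        hours  grade_rank
course                   
Econ       24         136
Phys       68          82
add column hours_plus_3 = t['hours'] + 3:
        hours  grade_rank  hours_plus_3
course                                 
Econ       24         136            27
Phys       68          82            71

98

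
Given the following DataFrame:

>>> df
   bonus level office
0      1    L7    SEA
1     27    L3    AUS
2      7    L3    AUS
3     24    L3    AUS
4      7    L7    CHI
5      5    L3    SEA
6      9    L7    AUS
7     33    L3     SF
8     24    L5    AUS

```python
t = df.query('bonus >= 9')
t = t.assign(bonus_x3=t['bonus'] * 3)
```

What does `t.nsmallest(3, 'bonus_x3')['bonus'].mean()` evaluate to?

19.0

filter rows where bonus >= 9:
   bonus level office
1     27    L3    AUS
3     24    L3    AUS
6      9    L7    AUS
7     33    L3     SF
8     24    L5    AUS
add column bonus_x3 = t['bonus'] * 3:
   bonus level office  bonus_x3
1     27    L3    AUS        81
3     24    L3    AUS        72
6      9    L7    AUS        27
7     33    L3     SF        99
8     24    L5    AUS        72
take 3 rows with smallest bonus_x3:
   bonus level office  bonus_x3
6      9    L7    AUS        27
3     24    L3    AUS        72
8     24    L5    AUS        72
Then the mean of column 'bonus': 19.0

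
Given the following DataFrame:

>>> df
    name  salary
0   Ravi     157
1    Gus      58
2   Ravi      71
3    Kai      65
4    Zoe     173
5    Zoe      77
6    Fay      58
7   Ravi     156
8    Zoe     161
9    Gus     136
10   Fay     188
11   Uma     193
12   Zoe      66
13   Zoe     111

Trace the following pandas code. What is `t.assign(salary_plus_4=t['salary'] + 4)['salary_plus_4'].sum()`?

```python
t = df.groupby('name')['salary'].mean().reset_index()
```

747.6

group by name, mean of salary:
name
Fay     123.0
Gus      97.0
Kai      65.0
Ravi    128.0
Uma     193.0
Zoe     117.6
Name: salary, dtype: float64
reset_index():
   name  salary
0   Fay   123.0
1   Gus    97.0
2   Kai    65.0
3  Ravi   128.0
4   Uma   193.0
5   Zoe   117.6
add column salary_plus_4 = t['salary'] + 4:
   name  salary  salary_plus_4
0   Fay   123.0          127.0
1   Gus    97.0          101.0
2   Kai    65.0           69.0
3  Ravi   128.0          132.0
4   Uma   193.0          197.0
5   Zoe   117.6          121.6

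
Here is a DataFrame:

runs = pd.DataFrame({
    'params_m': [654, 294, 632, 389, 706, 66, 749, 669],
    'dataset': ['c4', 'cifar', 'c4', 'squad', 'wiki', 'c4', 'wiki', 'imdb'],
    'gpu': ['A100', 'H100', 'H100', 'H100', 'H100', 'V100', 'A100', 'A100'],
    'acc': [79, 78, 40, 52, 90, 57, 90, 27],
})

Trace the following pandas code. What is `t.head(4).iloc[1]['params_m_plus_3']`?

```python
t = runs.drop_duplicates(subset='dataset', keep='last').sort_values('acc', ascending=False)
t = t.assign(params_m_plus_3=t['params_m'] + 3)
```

297

drop duplicate dataset (keep=last):
   params_m dataset   gpu  acc
1       294   cifar  H100   78
3       389   squad  H100   52
5        66      c4  V100   57
6       749    wiki  A100   90
7       669    imdb  A100   27
sort by acc descending:
   params_m dataset   gpu  acc
6       749    wiki  A100   90
1       294   cifar  H100   78
5        66      c4  V100   57
3       389   squad  H100   52
7       669    imdb  A100   27
add column params_m_plus_3 = t['params_m'] + 3:
   params_m dataset   gpu  acc  params_m_plus_3
6       749    wiki  A100   90              752
1       294   cifar  H100   78              297
5        66      c4  V100   57               69
3       389   squad  H100   52              392
7       669    imdb  A100   27              672
take first 4 rows:
   params_m dataset   gpu  acc  params_m_plus_3
6       749    wiki  A100   90              752
1       294   cifar  H100   78              297
5        66      c4  V100   57               69
3       389   squad  H100   52              392
value at position 1, column 'params_m_plus_3' → 297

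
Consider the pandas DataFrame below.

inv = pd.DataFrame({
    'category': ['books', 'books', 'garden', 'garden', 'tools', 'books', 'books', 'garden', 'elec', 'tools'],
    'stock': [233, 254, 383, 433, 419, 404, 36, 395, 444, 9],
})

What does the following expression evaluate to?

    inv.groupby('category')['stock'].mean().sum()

group by category, mean of stock:
category
books     231.750000
elec      444.000000
garden    403.666667
tools     214.000000
Name: stock, dtype: float64

1293.41666667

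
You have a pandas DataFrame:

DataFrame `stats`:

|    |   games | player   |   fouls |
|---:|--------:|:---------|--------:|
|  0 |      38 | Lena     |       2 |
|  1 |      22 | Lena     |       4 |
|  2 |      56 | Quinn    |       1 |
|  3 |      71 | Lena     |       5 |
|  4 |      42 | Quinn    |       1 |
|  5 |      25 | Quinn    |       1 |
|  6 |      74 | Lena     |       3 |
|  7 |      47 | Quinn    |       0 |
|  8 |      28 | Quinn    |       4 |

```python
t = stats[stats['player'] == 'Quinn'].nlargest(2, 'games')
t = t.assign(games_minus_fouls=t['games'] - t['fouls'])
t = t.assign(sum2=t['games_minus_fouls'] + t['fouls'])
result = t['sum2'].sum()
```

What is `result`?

103

filter rows where player == 'Quinn':
   games player  fouls
2     56  Quinn      1
4     42  Quinn      1
5     25  Quinn      1
7     47  Quinn      0
8     28  Quinn      4
take 2 rows with largest games:
   games player  fouls
2     56  Quinn      1
7     47  Quinn      0
add column games_minus_fouls = t['games'] - t['fouls']:
   games player  fouls  games_minus_fouls
2     56  Quinn      1                 55
7     47  Quinn      0                 47
add column sum2 = t['games_minus_fouls'] + t['fouls']:
   games player  fouls  games_minus_fouls  sum2
2     56  Quinn      1                 55    56
7     47  Quinn      0                 47    47
The sum of column 'sum2' is 103.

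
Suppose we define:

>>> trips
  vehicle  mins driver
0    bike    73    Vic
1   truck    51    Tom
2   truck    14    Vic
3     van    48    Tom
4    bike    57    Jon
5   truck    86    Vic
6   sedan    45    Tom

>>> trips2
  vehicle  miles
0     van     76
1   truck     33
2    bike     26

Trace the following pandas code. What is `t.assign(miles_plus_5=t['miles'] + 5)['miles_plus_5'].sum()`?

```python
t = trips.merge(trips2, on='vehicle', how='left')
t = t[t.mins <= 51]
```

merge on 'vehicle' (how='left') → 7 rows:
  vehicle  mins driver  miles
0    bike    73    Vic   26.0
1   truck    51    Tom   33.0
2   truck    14    Vic   33.0
3     van    48    Tom   76.0
4    bike    57    Jon   26.0
5   truck    86    Vic   33.0
6   sedan    45    Tom    NaN
filter rows where mins <= 51:
  vehicle  mins driver  miles
1   truck    51    Tom   33.0
2   truck    14    Vic   33.0
3     van    48    Tom   76.0
6   sedan    45    Tom    NaN
add column miles_plus_5 = t['miles'] + 5:
  vehicle  mins driver  miles  miles_plus_5
1   truck    51    Tom   33.0          38.0
2   truck    14    Vic   33.0          38.0
3     van    48    Tom   76.0          81.0
6   sedan    45    Tom    NaN           NaN

157.0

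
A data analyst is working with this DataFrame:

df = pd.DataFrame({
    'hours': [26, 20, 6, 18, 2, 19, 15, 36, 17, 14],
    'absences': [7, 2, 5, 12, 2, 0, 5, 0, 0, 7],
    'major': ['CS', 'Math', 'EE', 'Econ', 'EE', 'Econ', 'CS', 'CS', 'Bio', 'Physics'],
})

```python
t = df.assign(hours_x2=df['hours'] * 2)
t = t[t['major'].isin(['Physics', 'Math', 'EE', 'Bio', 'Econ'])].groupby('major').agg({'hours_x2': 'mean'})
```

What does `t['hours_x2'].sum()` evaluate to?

147.0

add column hours_x2 = df['hours'] * 2:
   hours  absences    major  hours_x2
0     26         7       CS        52
1     20         2     Math        40
2      6         5       EE        12
3     18        12     Econ        36
4      2         2       EE         4
5     19         0     Econ        38
6     15         5       CS        30
7     36         0       CS        72
8     17         0      Bio        34
9     14         7  Physics        28
filter rows where major in ['Physics', 'Math', 'EE', 'Bio', 'Econ']:
   hours  absences    major  hours_x2
1     20         2     Math        40
2      6         5       EE        12
3     18        12     Econ        36
4      2         2       EE         4
5     19         0     Econ        38
8     17         0      Bio        34
9     14         7  Physics        28
group by major, mean of hours_x2:
         hours_x2
major            
Bio          34.0
EE            8.0
Econ         37.0
Math         40.0
Physics      28.0
The sum of column 'hours_x2' is 147.0.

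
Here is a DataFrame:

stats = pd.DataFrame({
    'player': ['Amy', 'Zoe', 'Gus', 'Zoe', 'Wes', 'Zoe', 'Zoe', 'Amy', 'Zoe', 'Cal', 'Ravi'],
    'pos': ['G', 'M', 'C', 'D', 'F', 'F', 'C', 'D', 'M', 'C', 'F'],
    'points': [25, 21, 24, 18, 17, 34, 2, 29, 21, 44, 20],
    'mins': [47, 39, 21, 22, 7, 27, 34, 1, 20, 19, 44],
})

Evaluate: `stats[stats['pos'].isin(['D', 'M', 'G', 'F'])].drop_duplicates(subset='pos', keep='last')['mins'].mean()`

28.0

filter rows where pos in ['D', 'M', 'G', 'F']:
   player pos  points  mins
0     Amy   G      25    47
1     Zoe   M      21    39
3     Zoe   D      18    22
4     Wes   F      17     7
5     Zoe   F      34    27
7     Amy   D      29     1
8     Zoe   M      21    20
10   Ravi   F      20    44
drop duplicate pos (keep=last):
   player pos  points  mins
0     Amy   G      25    47
7     Amy   D      29     1
8     Zoe   M      21    20
10   Ravi   F      20    44
The mean of column 'mins' is 28.0.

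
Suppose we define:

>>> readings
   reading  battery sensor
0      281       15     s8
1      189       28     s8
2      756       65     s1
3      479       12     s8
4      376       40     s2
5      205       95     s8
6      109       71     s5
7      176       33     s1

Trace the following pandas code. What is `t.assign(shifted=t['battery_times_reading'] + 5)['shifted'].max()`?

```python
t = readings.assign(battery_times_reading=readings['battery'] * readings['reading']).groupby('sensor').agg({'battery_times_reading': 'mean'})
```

27479.0

add column battery_times_reading = readings['battery'] * readings['reading']:
   reading  battery sensor  battery_times_reading
0      281       15     s8                   4215
1      189       28     s8                   5292
2      756       65     s1                  49140
3      479       12     s8                   5748
4      376       40     s2                  15040
5      205       95     s8                  19475
6      109       71     s5                   7739
7      176       33     s1                   5808
group by sensor, mean of battery_times_reading:
        battery_times_reading
sensor                       
s1                    27474.0
s2                    15040.0
s5                     7739.0
s8                     8682.5
add column shifted = t['battery_times_reading'] + 5:
        battery_times_reading  shifted
sensor                                
s1                    27474.0  27479.0
s2                    15040.0  15045.0
s5                     7739.0   7744.0
s8                     8682.5   8687.5
So max() = 27479.0.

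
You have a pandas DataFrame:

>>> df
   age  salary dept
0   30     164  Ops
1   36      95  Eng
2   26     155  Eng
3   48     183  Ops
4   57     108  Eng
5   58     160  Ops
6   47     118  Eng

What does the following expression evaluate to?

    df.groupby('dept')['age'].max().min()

group by dept, max of age:
dept
Eng    57
Ops    58
Name: age, dtype: int64
Hence 57.

57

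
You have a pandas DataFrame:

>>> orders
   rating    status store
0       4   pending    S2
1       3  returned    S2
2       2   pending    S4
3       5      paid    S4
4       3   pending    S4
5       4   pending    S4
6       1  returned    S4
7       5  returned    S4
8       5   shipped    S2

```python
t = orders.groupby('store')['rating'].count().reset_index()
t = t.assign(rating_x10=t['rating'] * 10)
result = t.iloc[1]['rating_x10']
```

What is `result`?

60

group by store, count of rating:
store
S2    3
S4    6
Name: rating, dtype: int64
reset_index():
  store  rating
0    S2       3
1    S4       6
add column rating_x10 = t['rating'] * 10:
  store  rating  rating_x10
0    S2       3          30
1    S4       6          60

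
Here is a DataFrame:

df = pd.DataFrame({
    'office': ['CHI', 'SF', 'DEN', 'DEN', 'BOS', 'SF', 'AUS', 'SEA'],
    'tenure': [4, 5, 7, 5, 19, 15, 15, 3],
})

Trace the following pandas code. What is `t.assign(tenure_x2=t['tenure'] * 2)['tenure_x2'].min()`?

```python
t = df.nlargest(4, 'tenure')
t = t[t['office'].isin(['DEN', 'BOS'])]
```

take 4 rows with largest tenure:
  office  tenure
4    BOS      19
5     SF      15
6    AUS      15
2    DEN       7
filter rows where office in ['DEN', 'BOS']:
  office  tenure
4    BOS      19
2    DEN       7
add column tenure_x2 = t['tenure'] * 2:
  office  tenure  tenure_x2
4    BOS      19         38
2    DEN       7         14
So min() = 14.

14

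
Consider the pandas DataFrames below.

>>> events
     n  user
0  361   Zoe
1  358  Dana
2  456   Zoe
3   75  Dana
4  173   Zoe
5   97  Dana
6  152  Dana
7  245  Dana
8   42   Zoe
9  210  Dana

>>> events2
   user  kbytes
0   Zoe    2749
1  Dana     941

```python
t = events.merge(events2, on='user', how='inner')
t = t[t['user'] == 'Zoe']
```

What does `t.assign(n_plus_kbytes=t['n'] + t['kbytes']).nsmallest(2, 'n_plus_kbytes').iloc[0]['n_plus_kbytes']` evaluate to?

merge on 'user' (how='inner') → 10 rows:
     n  user  kbytes
0  361   Zoe    2749
1  358  Dana     941
2  456   Zoe    2749
3   75  Dana     941
4  173   Zoe    2749
5   97  Dana     941
6  152  Dana     941
7  245  Dana     941
8   42   Zoe    2749
9  210  Dana     941
filter rows where user == 'Zoe':
     n user  kbytes
0  361  Zoe    2749
2  456  Zoe    2749
4  173  Zoe    2749
8   42  Zoe    2749
add column n_plus_kbytes = t['n'] + t['kbytes']:
     n user  kbytes  n_plus_kbytes
0  361  Zoe    2749           3110
2  456  Zoe    2749           3205
4  173  Zoe    2749           2922
8   42  Zoe    2749           2791
take 2 rows with smallest n_plus_kbytes:
     n user  kbytes  n_plus_kbytes
8   42  Zoe    2749           2791
4  173  Zoe    2749           2922

2791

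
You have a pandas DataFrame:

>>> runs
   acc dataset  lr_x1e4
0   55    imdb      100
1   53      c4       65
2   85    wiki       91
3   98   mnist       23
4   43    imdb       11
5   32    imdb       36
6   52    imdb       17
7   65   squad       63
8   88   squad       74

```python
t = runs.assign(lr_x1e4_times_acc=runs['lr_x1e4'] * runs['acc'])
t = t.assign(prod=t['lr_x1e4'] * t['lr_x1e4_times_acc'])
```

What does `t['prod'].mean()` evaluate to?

add column lr_x1e4_times_acc = runs['lr_x1e4'] * runs['acc']:
   acc dataset  lr_x1e4  lr_x1e4_times_acc
0   55    imdb      100               5500
1   53      c4       65               3445
2   85    wiki       91               7735
3   98   mnist       23               2254
4   43    imdb       11                473
5   32    imdb       36               1152
6   52    imdb       17                884
7   65   squad       63               4095
8   88   squad       74               6512
add column prod = t['lr_x1e4'] * t['lr_x1e4_times_acc']:
   acc dataset  lr_x1e4  lr_x1e4_times_acc    prod
0   55    imdb      100               5500  550000
1   53      c4       65               3445  223925
2   85    wiki       91               7735  703885
3   98   mnist       23               2254   51842
4   43    imdb       11                473    5203
5   32    imdb       36               1152   41472
6   52    imdb       17                884   15028
7   65   squad       63               4095  257985
8   88   squad       74               6512  481888
mean of column 'prod' → 259025.333333

259025.333333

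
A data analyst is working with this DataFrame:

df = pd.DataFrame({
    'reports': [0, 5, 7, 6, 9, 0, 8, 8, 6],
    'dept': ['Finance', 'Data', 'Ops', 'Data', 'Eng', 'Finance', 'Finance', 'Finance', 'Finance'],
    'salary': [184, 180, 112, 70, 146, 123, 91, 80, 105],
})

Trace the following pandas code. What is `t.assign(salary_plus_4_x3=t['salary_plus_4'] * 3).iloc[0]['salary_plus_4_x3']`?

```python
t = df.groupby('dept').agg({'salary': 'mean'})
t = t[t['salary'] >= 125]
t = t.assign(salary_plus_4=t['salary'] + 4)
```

group by dept, mean of salary:
         salary
dept           
Data      125.0
Eng       146.0
Finance   116.6
Ops       112.0
filter rows where salary >= 125:
      salary
dept        
Data   125.0
Eng    146.0
add column salary_plus_4 = t['salary'] + 4:
      salary  salary_plus_4
dept                       
Data   125.0          129.0
Eng    146.0          150.0
add column salary_plus_4_x3 = t['salary_plus_4'] * 3:
      salary  salary_plus_4  salary_plus_4_x3
dept                                         
Data   125.0          129.0             387.0
Eng    146.0          150.0             450.0
So iloc[0]['salary_plus_4_x3'] = 387.0.

387.0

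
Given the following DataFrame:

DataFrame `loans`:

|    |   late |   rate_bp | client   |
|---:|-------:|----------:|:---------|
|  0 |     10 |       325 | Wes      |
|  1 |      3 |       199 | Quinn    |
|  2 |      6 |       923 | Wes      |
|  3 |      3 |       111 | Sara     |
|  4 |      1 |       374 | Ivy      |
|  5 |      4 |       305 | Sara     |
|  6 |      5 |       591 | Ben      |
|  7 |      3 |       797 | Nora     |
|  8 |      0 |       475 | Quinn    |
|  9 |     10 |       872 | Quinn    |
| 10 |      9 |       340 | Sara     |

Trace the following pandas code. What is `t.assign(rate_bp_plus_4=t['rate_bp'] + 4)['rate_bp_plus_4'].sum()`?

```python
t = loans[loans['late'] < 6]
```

2880

filter rows where late < 6:
   late  rate_bp client
1     3      199  Quinn
3     3      111   Sara
4     1      374    Ivy
5     4      305   Sara
6     5      591    Ben
7     3      797   Nora
8     0      475  Quinn
add column rate_bp_plus_4 = t['rate_bp'] + 4:
   late  rate_bp client  rate_bp_plus_4
1     3      199  Quinn             203
3     3      111   Sara             115
4     1      374    Ivy             378
5     4      305   Sara             309
6     5      591    Ben             595
7     3      797   Nora             801
8     0      475  Quinn             479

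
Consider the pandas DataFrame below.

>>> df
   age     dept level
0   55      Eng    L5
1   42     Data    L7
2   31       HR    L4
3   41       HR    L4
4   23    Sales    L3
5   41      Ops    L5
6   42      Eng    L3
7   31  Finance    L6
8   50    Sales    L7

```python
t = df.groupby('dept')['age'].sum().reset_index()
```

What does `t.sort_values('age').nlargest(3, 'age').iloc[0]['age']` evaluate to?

97

group by dept, sum of age:
dept
Data       42
Eng        97
Finance    31
HR         72
Ops        41
Sales      73
Name: age, dtype: int64
reset_index():
      dept  age
0     Data   42
1      Eng   97
2  Finance   31
3       HR   72
4      Ops   41
5    Sales   73
sort by age:
      dept  age
2  Finance   31
4      Ops   41
0     Data   42
3       HR   72
5    Sales   73
1      Eng   97
take 3 rows with largest age:
    dept  age
1    Eng   97
5  Sales   73
3     HR   72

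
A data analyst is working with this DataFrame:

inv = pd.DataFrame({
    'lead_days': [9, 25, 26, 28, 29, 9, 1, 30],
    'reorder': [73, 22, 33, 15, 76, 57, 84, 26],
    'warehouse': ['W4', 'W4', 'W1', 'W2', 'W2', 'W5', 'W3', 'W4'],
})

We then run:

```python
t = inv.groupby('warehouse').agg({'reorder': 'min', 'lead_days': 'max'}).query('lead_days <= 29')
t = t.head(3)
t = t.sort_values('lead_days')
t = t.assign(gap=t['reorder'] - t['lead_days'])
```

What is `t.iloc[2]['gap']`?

group by warehouse: min(reorder), max(lead_days):
           reorder  lead_days
warehouse                    
W1              33         26
W2              15         29
W3              84          1
W4              22         30
W5              57          9
filter rows where lead_days <= 29:
           reorder  lead_days
warehouse                    
W1              33         26
W2              15         29
W3              84          1
W5              57          9
take first 3 rows:
           reorder  lead_days
warehouse                    
W1              33         26
W2              15         29
W3              84          1
sort by lead_days:
           reorder  lead_days
warehouse                    
W3              84          1
W1              33         26
W2              15         29
add column gap = t['reorder'] - t['lead_days']:
           reorder  lead_days  gap
warehouse                         
W3              84          1   83
W1              33         26    7
W2              15         29  -14
Taking the value at position 2, column 'gap' gives -14.

-14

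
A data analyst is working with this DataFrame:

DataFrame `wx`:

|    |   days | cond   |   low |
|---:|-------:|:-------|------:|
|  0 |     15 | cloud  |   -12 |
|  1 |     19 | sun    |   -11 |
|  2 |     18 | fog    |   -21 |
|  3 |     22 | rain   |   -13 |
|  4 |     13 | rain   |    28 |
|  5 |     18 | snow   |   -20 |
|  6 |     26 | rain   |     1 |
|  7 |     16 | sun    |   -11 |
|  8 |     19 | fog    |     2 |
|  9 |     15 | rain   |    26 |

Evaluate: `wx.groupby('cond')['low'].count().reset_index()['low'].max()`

4

group by cond, count of low:
cond
cloud    1
fog      2
rain     4
snow     1
sun      2
Name: low, dtype: int64
reset_index():
    cond  low
0  cloud    1
1    fog    2
2   rain    4
3   snow    1
4    sun    2
Then the max of column 'low': 4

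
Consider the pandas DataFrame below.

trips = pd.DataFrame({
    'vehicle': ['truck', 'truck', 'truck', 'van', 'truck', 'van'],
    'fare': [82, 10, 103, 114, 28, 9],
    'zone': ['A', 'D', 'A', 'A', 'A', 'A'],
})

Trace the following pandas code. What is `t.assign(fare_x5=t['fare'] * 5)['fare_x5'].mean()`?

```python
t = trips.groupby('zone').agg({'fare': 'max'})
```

group by zone, max of fare:
      fare
zone      
A      114
D       10
add column fare_x5 = t['fare'] * 5:
      fare  fare_x5
zone               
A      114      570
D       10       50

310.0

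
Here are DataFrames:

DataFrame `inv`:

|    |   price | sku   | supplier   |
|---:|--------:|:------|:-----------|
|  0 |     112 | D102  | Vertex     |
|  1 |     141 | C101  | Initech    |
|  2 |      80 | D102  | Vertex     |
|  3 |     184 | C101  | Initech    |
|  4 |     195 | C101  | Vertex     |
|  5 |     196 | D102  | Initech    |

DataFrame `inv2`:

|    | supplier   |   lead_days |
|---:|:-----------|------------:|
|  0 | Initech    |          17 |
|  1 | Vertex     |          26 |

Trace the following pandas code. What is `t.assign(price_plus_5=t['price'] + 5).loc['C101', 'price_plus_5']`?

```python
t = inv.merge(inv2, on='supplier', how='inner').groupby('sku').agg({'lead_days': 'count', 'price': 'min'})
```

merge on 'supplier' (how='inner') → 6 rows:
   price   sku supplier  lead_days
0    112  D102   Vertex         26
1    141  C101  Initech         17
2     80  D102   Vertex         26
3    184  C101  Initech         17
4    195  C101   Vertex         26
5    196  D102  Initech         17
group by sku: count(lead_days), min(price):
      lead_days  price
sku                   
C101          3    141
D102          3     80
add column price_plus_5 = t['price'] + 5:
      lead_days  price  price_plus_5
sku                                 
C101          3    141           146
D102          3     80            85

146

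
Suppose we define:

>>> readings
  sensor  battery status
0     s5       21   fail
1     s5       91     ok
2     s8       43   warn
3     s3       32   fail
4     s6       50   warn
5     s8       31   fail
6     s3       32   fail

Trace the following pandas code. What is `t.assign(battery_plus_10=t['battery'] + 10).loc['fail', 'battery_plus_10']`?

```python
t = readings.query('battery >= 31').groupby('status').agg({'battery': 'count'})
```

filter rows where battery >= 31:
  sensor  battery status
1     s5       91     ok
2     s8       43   warn
3     s3       32   fail
4     s6       50   warn
5     s8       31   fail
6     s3       32   fail
group by status, count of battery:
        battery
status         
fail          3
ok            1
warn          2
add column battery_plus_10 = t['battery'] + 10:
        battery  battery_plus_10
status                          
fail          3               13
ok            1               11
warn          2               12
Hence 13.

13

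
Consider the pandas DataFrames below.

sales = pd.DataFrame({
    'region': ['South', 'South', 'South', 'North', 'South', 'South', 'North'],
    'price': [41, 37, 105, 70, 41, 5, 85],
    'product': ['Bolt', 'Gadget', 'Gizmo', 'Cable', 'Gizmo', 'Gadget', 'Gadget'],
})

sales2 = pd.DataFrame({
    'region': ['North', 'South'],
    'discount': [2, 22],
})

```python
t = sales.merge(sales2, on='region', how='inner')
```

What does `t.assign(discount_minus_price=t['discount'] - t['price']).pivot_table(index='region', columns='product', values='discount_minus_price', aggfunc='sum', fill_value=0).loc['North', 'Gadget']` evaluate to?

merge on 'region' (how='inner') → 7 rows:
  region  price product  discount
0  South     41    Bolt        22
1  South     37  Gadget        22
2  South    105   Gizmo        22
3  North     70   Cable         2
4  South     41   Gizmo        22
5  South      5  Gadget        22
6  North     85  Gadget         2
add column discount_minus_price = t['discount'] - t['price']:
  region  price product  discount  discount_minus_price
0  South     41    Bolt        22                   -19
1  South     37  Gadget        22                   -15
2  South    105   Gizmo        22                   -83
3  North     70   Cable         2                   -68
4  South     41   Gizmo        22                   -19
5  South      5  Gadget        22                    17
6  North     85  Gadget         2                   -83
pivot: rows=region, cols=product, sum(discount_minus_price):
product  Bolt  Cable  Gadget  Gizmo
region                             
North       0    -68     -83      0
South     -19      0       2   -102
So loc['North', 'Gadget'] = -83.

-83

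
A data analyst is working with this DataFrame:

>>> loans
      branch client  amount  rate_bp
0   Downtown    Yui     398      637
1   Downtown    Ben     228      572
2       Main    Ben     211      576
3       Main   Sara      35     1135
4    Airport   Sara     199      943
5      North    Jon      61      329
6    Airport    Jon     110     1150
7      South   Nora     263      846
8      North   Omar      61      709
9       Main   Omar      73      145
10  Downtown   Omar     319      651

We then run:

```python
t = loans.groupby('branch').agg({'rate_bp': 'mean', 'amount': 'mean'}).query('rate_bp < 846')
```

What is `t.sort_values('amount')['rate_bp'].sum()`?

group by branch: mean(rate_bp), mean(amount):
              rate_bp      amount
branch                           
Airport   1046.500000  154.500000
Downtown   620.000000  315.000000
Main       618.666667  106.333333
North      519.000000   61.000000
South      846.000000  263.000000
filter rows where rate_bp < 846:
             rate_bp      amount
branch                          
Downtown  620.000000  315.000000
Main      618.666667  106.333333
North     519.000000   61.000000
sort by amount:
             rate_bp      amount
branch                          
North     519.000000   61.000000
Main      618.666667  106.333333
Downtown  620.000000  315.000000
The sum of column 'rate_bp' is 1757.66666667.

1757.66666667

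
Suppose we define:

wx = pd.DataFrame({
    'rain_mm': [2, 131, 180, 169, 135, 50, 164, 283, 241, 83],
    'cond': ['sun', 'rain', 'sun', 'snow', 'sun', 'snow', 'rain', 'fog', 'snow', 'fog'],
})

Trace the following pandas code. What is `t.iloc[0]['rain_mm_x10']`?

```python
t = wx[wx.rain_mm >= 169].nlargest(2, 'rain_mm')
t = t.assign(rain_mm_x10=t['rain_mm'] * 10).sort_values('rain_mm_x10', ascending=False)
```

filter rows where rain_mm >= 169:
   rain_mm  cond
2      180   sun
3      169  snow
7      283   fog
8      241  snow
take 2 rows with largest rain_mm:
   rain_mm  cond
7      283   fog
8      241  snow
add column rain_mm_x10 = t['rain_mm'] * 10:
   rain_mm  cond  rain_mm_x10
7      283   fog         2830
8      241  snow         2410
sort by rain_mm_x10 descending:
   rain_mm  cond  rain_mm_x10
7      283   fog         2830
8      241  snow         2410
Finally, value at position 0, column 'rain_mm_x10' = 2830.

2830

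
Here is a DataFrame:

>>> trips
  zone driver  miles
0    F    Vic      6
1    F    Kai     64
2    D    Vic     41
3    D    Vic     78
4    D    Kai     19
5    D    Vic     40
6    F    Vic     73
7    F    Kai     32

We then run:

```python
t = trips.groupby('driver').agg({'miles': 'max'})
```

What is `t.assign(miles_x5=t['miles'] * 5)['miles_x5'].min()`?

group by driver, max of miles:
        miles
driver       
Kai        64
Vic        78
add column miles_x5 = t['miles'] * 5:
        miles  miles_x5
driver                 
Kai        64       320
Vic        78       390

320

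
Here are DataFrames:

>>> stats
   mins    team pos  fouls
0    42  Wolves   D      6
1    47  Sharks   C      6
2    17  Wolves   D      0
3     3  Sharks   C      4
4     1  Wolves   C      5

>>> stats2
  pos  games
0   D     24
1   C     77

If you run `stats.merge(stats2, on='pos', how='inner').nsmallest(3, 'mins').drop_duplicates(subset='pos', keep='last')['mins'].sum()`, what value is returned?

20

merge on 'pos' (how='inner') → 5 rows:
   mins    team pos  fouls  games
0    42  Wolves   D      6     24
1    47  Sharks   C      6     77
2    17  Wolves   D      0     24
3     3  Sharks   C      4     77
4     1  Wolves   C      5     77
take 3 rows with smallest mins:
   mins    team pos  fouls  games
4     1  Wolves   C      5     77
3     3  Sharks   C      4     77
2    17  Wolves   D      0     24
drop duplicate pos (keep=last):
   mins    team pos  fouls  games
3     3  Sharks   C      4     77
2    17  Wolves   D      0     24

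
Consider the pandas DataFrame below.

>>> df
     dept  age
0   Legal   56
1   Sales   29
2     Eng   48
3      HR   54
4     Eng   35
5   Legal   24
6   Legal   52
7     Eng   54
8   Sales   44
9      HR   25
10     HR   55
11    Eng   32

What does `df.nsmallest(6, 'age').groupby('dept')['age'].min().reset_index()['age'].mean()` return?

take 6 rows with smallest age:
     dept  age
5   Legal   24
9      HR   25
1   Sales   29
11    Eng   32
4     Eng   35
8   Sales   44
group by dept, min of age:
dept
Eng      32
HR       25
Legal    24
Sales    29
Name: age, dtype: int64
reset_index():
    dept  age
0    Eng   32
1     HR   25
2  Legal   24
3  Sales   29
Reading off the mean of column 'age', we get 27.5.

27.5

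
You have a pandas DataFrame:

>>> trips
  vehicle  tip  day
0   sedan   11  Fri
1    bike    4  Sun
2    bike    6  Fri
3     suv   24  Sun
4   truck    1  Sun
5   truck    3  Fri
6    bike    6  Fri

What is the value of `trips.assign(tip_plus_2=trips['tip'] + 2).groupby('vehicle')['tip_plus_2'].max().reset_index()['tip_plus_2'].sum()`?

add column tip_plus_2 = trips['tip'] + 2:
  vehicle  tip  day  tip_plus_2
0   sedan   11  Fri          13
1    bike    4  Sun           6
2    bike    6  Fri           8
3     suv   24  Sun          26
4   truck    1  Sun           3
5   truck    3  Fri           5
6    bike    6  Fri           8
group by vehicle, max of tip_plus_2:
vehicle
bike      8
sedan    13
suv      26
truck     5
Name: tip_plus_2, dtype: int64
reset_index():
  vehicle  tip_plus_2
0    bike           8
1   sedan          13
2     suv          26
3   truck           5
Taking the sum of column 'tip_plus_2' gives 52.

52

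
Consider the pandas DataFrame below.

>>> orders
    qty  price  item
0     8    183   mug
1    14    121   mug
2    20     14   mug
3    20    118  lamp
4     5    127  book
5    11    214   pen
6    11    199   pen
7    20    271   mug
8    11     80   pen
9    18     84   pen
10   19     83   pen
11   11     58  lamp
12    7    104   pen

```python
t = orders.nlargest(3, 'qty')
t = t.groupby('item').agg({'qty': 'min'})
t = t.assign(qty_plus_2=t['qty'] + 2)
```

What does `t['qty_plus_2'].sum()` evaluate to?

44

take 3 rows with largest qty:
   qty  price  item
2   20     14   mug
3   20    118  lamp
7   20    271   mug
group by item, min of qty:
      qty
item     
lamp   20
mug    20
add column qty_plus_2 = t['qty'] + 2:
      qty  qty_plus_2
item                 
lamp   20          22
mug    20          22
Finally, sum of column 'qty_plus_2' = 44.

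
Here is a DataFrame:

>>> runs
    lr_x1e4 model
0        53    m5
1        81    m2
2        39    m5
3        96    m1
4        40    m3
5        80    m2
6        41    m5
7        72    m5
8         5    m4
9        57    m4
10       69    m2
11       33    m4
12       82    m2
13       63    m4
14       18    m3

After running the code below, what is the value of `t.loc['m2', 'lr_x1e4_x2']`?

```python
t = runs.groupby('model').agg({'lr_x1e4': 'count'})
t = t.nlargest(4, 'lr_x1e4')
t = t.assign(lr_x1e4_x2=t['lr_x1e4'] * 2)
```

8

group by model, count of lr_x1e4:
       lr_x1e4
model         
m1           1
m2           4
m3           2
m4           4
m5           4
take 4 rows with largest lr_x1e4:
       lr_x1e4
model         
m2           4
m4           4
m5           4
m3           2
add column lr_x1e4_x2 = t['lr_x1e4'] * 2:
       lr_x1e4  lr_x1e4_x2
model                     
m2           4           8
m4           4           8
m5           4           8
m3           2           4
Hence 8.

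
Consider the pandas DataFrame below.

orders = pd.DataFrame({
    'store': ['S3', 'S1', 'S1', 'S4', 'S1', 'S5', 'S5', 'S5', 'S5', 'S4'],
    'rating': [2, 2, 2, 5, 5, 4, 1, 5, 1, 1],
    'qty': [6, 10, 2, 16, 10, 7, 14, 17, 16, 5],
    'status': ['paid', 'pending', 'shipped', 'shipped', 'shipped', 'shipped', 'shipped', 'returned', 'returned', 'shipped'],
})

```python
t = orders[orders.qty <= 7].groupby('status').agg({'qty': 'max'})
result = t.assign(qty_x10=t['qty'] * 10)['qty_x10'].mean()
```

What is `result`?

filter rows where qty <= 7:
  store  rating  qty   status
0    S3       2    6     paid
2    S1       2    2  shipped
5    S5       4    7  shipped
9    S4       1    5  shipped
group by status, max of qty:
         qty
status      
paid       6
shipped    7
add column qty_x10 = t['qty'] * 10:
         qty  qty_x10
status               
paid       6       60
shipped    7       70

65.0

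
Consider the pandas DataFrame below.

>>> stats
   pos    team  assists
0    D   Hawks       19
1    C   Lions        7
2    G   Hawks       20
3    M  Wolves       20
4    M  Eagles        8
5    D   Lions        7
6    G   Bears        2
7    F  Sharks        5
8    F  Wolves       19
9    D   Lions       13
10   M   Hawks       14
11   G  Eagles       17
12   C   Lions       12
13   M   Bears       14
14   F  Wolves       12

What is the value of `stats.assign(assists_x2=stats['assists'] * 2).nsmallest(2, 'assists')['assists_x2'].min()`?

4

add column assists_x2 = stats['assists'] * 2:
   pos    team  assists  assists_x2
0    D   Hawks       19          38
1    C   Lions        7          14
2    G   Hawks       20          40
3    M  Wolves       20          40
4    M  Eagles        8          16
5    D   Lions        7          14
6    G   Bears        2           4
7    F  Sharks        5          10
8    F  Wolves       19          38
9    D   Lions       13          26
10   M   Hawks       14          28
11   G  Eagles       17          34
12   C   Lions       12          24
13   M   Bears       14          28
14   F  Wolves       12          24
take 2 rows with smallest assists:
  pos    team  assists  assists_x2
6   G   Bears        2           4
7   F  Sharks        5          10
So min() = 4.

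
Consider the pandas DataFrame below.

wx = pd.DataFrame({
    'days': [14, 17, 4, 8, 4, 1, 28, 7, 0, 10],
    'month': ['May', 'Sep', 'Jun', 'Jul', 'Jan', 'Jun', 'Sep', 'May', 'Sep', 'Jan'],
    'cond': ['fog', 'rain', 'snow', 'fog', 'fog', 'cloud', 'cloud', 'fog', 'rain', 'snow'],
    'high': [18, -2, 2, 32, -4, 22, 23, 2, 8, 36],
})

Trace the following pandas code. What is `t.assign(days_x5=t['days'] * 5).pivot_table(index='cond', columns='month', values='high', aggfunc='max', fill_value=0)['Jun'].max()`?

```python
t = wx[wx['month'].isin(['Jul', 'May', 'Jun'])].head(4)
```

22

filter rows where month in ['Jul', 'May', 'Jun']:
   days month   cond  high
0    14   May    fog    18
2     4   Jun   snow     2
3     8   Jul    fog    32
5     1   Jun  cloud    22
7     7   May    fog     2
take first 4 rows:
   days month   cond  high
0    14   May    fog    18
2     4   Jun   snow     2
3     8   Jul    fog    32
5     1   Jun  cloud    22
add column days_x5 = t['days'] * 5:
   days month   cond  high  days_x5
0    14   May    fog    18       70
2     4   Jun   snow     2       20
3     8   Jul    fog    32       40
5     1   Jun  cloud    22        5
pivot: rows=cond, cols=month, max(high):
month  Jul  Jun  May
cond                
cloud    0   22    0
fog     32    0   18
snow     0    2    0
max of column 'Jun' → 22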